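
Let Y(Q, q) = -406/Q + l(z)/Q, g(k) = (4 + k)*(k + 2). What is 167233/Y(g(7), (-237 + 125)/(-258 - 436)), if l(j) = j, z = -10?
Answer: -16556067/416 ≈ -39798.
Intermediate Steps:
g(k) = (2 + k)*(4 + k) (g(k) = (4 + k)*(2 + k) = (2 + k)*(4 + k))
Y(Q, q) = -416/Q (Y(Q, q) = -406/Q - 10/Q = -416/Q)
167233/Y(g(7), (-237 + 125)/(-258 - 436)) = 167233/((-416/(8 + 7² + 6*7))) = 167233/((-416/(8 + 49 + 42))) = 167233/((-416/99)) = 167233/((-416*1/99)) = 167233/(-416/99) = 167233*(-99/416) = -16556067/416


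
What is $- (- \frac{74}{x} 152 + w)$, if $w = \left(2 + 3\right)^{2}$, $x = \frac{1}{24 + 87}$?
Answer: $1248503$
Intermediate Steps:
$x = \frac{1}{111} \approx 0.009009$
$w = 25$ ($w = 5^{2} = 25$)
$- (- \frac{74}{x} 152 + w) = - (- 74 \frac{1}{\frac{1}{111}} \cdot 152 + 25) = - (\left(-74\right) 111 \cdot 152 + 25) = - (\left(-8214\right) 152 + 25) = - (-1248528 + 25) = \left(-1\right) \left(-1248503\right) = 1248503$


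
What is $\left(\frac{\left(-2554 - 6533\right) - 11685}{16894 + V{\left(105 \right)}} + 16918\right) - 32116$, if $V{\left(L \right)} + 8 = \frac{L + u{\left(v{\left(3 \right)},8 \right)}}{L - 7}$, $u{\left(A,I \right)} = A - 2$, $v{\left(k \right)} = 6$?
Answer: $- \frac{25153768182}{1654937} \approx -15199.0$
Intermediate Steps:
$u{\left(A,I \right)} = -2 + A$ ($u{\left(A,I \right)} = A - 2 = -2 + A$)
$V{\left(L \right)} = -8 + \frac{4 + L}{-7 + L}$ ($V{\left(L \right)} = -8 + \frac{L + \left(-2 + 6\right)}{L - 7} = -8 + \frac{L + 4}{-7 + L} = -8 + \frac{4 + L}{-7 + L}$)
$\left(\frac{\left(-2554 - 6533\right) - 11685}{16894 + V{\left(105 \right)}} + 16918\right) - 32116 = \left(\frac{\left(-2554 - 6533\right) - 11685}{16894 + \frac{60 - 735}{-7 + 105}} + 16918\right) - 32116 = \left(\frac{-9087 - 11685}{16894 + \frac{60 - 735}{98}} + 16918\right) - 32116 = \left(- \frac{20772}{16894 + \frac{1}{98} \left(-675\right)} + 16918\right) - 32116 = \left(- \frac{20772}{16894 - \frac{675}{98}} + 16918\right) - 32116 = \left(- \frac{20772}{\frac{1654937}{98}} + 16918\right) - 32116 = \left(\left(-20772\right) \frac{98}{1654937} + 16918\right) - 32116 = \left(- \frac{2035656}{1654937} + 16918\right) - 32116 = \frac{27996188510}{1654937} - 32116 = - \frac{25153768182}{1654937}$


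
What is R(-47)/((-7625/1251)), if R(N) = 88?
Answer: -110088/7625 ≈ -14.438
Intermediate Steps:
R(-47)/((-7625/1251)) = 88/((-7625/1251)) = 88/((-7625*1/1251)) = 88/(-7625/1251) = 88*(-1251/7625) = -110088/7625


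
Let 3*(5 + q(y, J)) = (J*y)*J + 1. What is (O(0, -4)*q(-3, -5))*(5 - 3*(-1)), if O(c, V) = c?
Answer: 0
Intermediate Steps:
q(y, J) = -14/3 + y*J**2/3 (q(y, J) = -5 + ((J*y)*J + 1)/3 = -5 + (y*J**2 + 1)/3 = -5 + (1 + y*J**2)/3 = -5 + (1/3 + y*J**2/3) = -14/3 + y*J**2/3)
(O(0, -4)*q(-3, -5))*(5 - 3*(-1)) = (0*(-14/3 + (1/3)*(-3)*(-5)**2))*(5 - 3*(-1)) = (0*(-14/3 + (1/3)*(-3)*25))*(5 + 3) = (0*(-14/3 - 25))*8 = (0*(-89/3))*8 = 0*8 = 0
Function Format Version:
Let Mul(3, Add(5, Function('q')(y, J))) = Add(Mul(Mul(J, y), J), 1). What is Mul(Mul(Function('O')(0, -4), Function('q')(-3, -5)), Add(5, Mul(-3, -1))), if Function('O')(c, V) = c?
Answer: 0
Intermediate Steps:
Function('q')(y, J) = Add(Rational(-14, 3), Mul(Rational(1, 3), y, Pow(J, 2))) (Function('q')(y, J) = Add(-5, Mul(Rational(1, 3), Add(Mul(Mul(J, y), J), 1))) = Add(-5, Mul(Rational(1, 3), Add(Mul(y, Pow(J, 2)), 1))) = Add(-5, Mul(Rational(1, 3), Add(1, Mul(y, Pow(J, 2))))) = Add(-5, Add(Rational(1, 3), Mul(Rational(1, 3), y, Pow(J, 2)))) = Add(Rational(-14, 3), Mul(Rational(1, 3), y, Pow(J, 2))))
Mul(Mul(Function('O')(0, -4), Function('q')(-3, -5)), Add(5, Mul(-3, -1))) = Mul(Mul(0, Add(Rational(-14, 3), Mul(Rational(1, 3), -3, Pow(-5, 2)))), Add(5, Mul(-3, -1))) = Mul(Mul(0, Add(Rational(-14, 3), Mul(Rational(1, 3), -3, 25))), Add(5, 3)) = Mul(Mul(0, Add(Rational(-14, 3), -25)), 8) = Mul(Mul(0, Rational(-89, 3)), 8) = Mul(0, 8) = 0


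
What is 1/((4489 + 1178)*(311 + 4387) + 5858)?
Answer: 1/26629424 ≈ 3.7552e-8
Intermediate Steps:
1/((4489 + 1178)*(311 + 4387) + 5858) = 1/(5667*4698 + 5858) = 1/(26623566 + 5858) = 1/26629424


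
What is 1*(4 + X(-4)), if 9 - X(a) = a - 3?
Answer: 20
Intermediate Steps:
X(a) = 12 - a (X(a) = 9 - (a - 3) = 9 - (-3 + a) = 9 + (3 - a) = 12 - a)
1*(4 + X(-4)) = 1*(4 + (12 - 1*(-4))) = 1*(4 + (12 + 4)) = 1*(4 + 16) = 1*20 = 20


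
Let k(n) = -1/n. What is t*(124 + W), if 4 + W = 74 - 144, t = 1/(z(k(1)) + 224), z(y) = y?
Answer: 50/223 ≈ 0.22422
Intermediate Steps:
t = 1/223 (t = 1/(-1/1 + 224) = 1/(-1*1 + 224) = 1/(-1 + 224) = 1/223 ≈ 0.0044843)
W = -74 (W = -4 + (74 - 144) = -4 - 70 = -74)
t*(124 + W) = (124 - 74)/223 = (1/223)*50 = 50/223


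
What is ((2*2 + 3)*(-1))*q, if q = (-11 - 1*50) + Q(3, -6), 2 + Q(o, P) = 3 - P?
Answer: 378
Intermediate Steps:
Q(o, P) = 1 - P (Q(o, P) = -2 + (3 - P) = 1 - P)
q = -54 (q = (-11 - 1*50) + (1 - 1*(-6)) = (-11 - 50) + (1 + 6) = -61 + 7 = -54)
((2*2 + 3)*(-1))*q = ((2*2 + 3)*(-1))*(-54) = ((4 + 3)*(-1))*(-54) = (7*(-1))*(-54) = -7*(-54) = 378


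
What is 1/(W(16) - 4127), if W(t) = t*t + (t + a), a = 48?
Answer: -1/3807 ≈ -0.00026267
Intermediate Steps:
W(t) = 48 + t + t**2 (W(t) = t*t + (t + 48) = t**2 + (48 + t) = 48 + t + t**2)
1/(W(16) - 4127) = 1/((48 + 16 + 16**2) - 4127) = 1/((48 + 16 + 256) - 4127) = 1/(320 - 4127) = 1/(-3807) = -1/3807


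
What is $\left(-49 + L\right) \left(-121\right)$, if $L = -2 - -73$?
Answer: $-2662$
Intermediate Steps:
$L = 71$ ($L = -2 + 73 = 71$)
$\left(-49 + L\right) \left(-121\right) = \left(-49 + 71\right) \left(-121\right) = 22 \left(-121\right) = -2662$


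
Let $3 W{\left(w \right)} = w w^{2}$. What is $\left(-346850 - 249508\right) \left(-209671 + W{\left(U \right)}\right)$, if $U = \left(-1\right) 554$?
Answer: $33924913580922$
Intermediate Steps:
$U = -554$
$W{\left(w \right)} = \frac{w^{3}}{3}$ ($W{\left(w \right)} = \frac{w w^{2}}{3} = \frac{w^{3}}{3}$)
$\left(-346850 - 249508\right) \left(-209671 + W{\left(U \right)}\right) = \left(-346850 - 249508\right) \left(-209671 + \frac{\left(-554\right)^{3}}{3}\right) = - 596358 \left(-209671 + \frac{1}{3} \left(-170031464\right)\right) = - 596358 \left(-209671 - \frac{170031464}{3}\right) = \left(-596358\right) \left(- \frac{170660477}{3}\right) = 33924913580922$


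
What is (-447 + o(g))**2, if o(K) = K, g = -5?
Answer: 204304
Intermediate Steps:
(-447 + o(g))**2 = (-447 - 5)**2 = (-452)**2 = 204304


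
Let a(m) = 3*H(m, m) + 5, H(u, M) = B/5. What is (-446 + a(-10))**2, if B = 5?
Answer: 191844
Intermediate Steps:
H(u, M) = 1 (H(u, M) = 5/5 = 5*(1/5) = 1)
a(m) = 8 (a(m) = 3*1 + 5 = 3 + 5 = 8)
(-446 + a(-10))**2 = (-446 + 8)**2 = (-438)**2 = 191844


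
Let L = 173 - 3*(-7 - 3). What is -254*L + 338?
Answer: -51224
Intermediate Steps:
L = 203 (L = 173 - 3*(-10) = 173 + 30 = 203)
-254*L + 338 = -254*203 + 338 = -51562 + 338 = -51224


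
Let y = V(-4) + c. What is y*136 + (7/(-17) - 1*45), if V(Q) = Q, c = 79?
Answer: 172628/17 ≈ 10155.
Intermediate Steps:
y = 75 (y = -4 + 79 = 75)
y*136 + (7/(-17) - 1*45) = 75*136 + (7/(-17) - 1*45) = 10200 + (7*(-1/17) - 45) = 10200 + (-7/17 - 45) = 10200 - 772/17 = 172628/17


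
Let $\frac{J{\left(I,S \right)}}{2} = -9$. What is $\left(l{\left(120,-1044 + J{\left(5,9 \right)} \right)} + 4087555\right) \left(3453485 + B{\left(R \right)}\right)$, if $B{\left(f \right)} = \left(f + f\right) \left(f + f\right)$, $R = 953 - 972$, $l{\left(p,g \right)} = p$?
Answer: $14122626900075$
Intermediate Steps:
$J{\left(I,S \right)} = -18$ ($J{\left(I,S \right)} = 2 \left(-9\right) = -18$)
$R = -19$ ($R = 953 - 972 = -19$)
$B{\left(f \right)} = 4 f^{2}$ ($B{\left(f \right)} = 2 f 2 f = 4 f^{2}$)
$\left(l{\left(120,-1044 + J{\left(5,9 \right)} \right)} + 4087555\right) \left(3453485 + B{\left(R \right)}\right) = \left(120 + 4087555\right) \left(3453485 + 4 \left(-19\right)^{2}\right) = 4087675 \left(3453485 + 4 \cdot 361\right) = 4087675 \left(3453485 + 1444\right) = 4087675 \cdot 3454929 = 14122626900075$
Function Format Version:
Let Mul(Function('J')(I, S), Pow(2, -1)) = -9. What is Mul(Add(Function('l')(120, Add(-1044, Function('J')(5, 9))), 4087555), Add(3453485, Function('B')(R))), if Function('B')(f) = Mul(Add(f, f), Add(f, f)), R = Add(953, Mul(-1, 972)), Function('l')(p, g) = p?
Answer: 14122626900075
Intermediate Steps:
Function('J')(I, S) = -18 (Function('J')(I, S) = Mul(2, -9) = -18)
R = -19 (R = Add(953, -972) = -19)
Function('B')(f) = Mul(4, Pow(f, 2)) (Function('B')(f) = Mul(Mul(2, f), Mul(2, f)) = Mul(4, Pow(f, 2)))
Mul(Add(Function('l')(120, Add(-1044, Function('J')(5, 9))), 4087555), Add(3453485, Function('B')(R))) = Mul(Add(120, 4087555), Add(3453485, Mul(4, Pow(-19, 2)))) = Mul(4087675, Add(3453485, Mul(4, 361))) = Mul(4087675, Add(3453485, 1444)) = Mul(4087675, 3454929) = 14122626900075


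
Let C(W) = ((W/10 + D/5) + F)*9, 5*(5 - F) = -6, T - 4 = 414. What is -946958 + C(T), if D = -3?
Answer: -4732657/5 ≈ -9.4653e+5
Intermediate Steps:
T = 418 (T = 4 + 414 = 418)
F = 31/5 (F = 5 - ⅕*(-6) = 5 + 6/5 = 31/5 ≈ 6.2000)
C(W) = 252/5 + 9*W/10 (C(W) = ((W/10 - 3/5) + 31/5)*9 = ((W*(⅒) - 3*⅕) + 31/5)*9 = ((W/10 - ⅗) + 31/5)*9 = ((-⅗ + W/10) + 31/5)*9 = (28/5 + W/10)*9 = 252/5 + 9*W/10)
-946958 + C(T) = -946958 + (252/5 + (9/10)*418) = -946958 + (252/5 + 1881/5) = -946958 + 2133/5 = -4732657/5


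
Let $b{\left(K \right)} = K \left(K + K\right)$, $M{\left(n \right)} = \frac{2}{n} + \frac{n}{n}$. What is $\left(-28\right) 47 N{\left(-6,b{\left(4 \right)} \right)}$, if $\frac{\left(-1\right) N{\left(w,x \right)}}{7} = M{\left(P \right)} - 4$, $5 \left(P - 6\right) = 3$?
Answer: $- \frac{819868}{33} \approx -24845.0$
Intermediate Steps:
$P = \frac{33}{5}$ ($P = 6 + \frac{1}{5} \cdot 3 = 6 + \frac{3}{5} = \frac{33}{5} \approx 6.6$)
$M{\left(n \right)} = 1 + \frac{2}{n}$ ($M{\left(n \right)} = \frac{2}{n} + 1 = 1 + \frac{2}{n}$)
$b{\left(K \right)} = 2 K^{2}$ ($b{\left(K \right)} = K 2 K = 2 K^{2}$)
$N{\left(w,x \right)} = \frac{623}{33}$ ($N{\left(w,x \right)} = - 7 \left(\frac{2 + \frac{33}{5}}{\frac{33}{5}} - 4\right) = - 7 \left(\frac{5}{33} \cdot \frac{43}{5} - 4\right) = - 7 \left(\frac{43}{33} - 4\right) = \left(-7\right) \left(- \frac{89}{33}\right) = \frac{623}{33}$)
$\left(-28\right) 47 N{\left(-6,b{\left(4 \right)} \right)} = \left(-28\right) 47 \cdot \frac{623}{33} = \left(-1316\right) \frac{623}{33} = - \frac{819868}{33}$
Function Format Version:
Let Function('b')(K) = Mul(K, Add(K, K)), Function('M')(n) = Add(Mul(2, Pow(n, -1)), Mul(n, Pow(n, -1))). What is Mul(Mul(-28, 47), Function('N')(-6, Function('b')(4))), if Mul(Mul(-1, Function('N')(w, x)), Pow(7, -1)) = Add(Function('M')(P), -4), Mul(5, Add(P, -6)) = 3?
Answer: Rational(-819868, 33) ≈ -24845.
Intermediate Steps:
P = Rational(33, 5) (P = Add(6, Mul(Rational(1, 5), 3)) = Add(6, Rational(3, 5)) = Rational(33, 5) ≈ 6.6000)
Function('M')(n) = Add(1, Mul(2, Pow(n, -1))) (Function('M')(n) = Add(Mul(2, Pow(n, -1)), 1) = Add(1, Mul(2, Pow(n, -1))))
Function('b')(K) = Mul(2, Pow(K, 2)) (Function('b')(K) = Mul(K, Mul(2, K)) = Mul(2, Pow(K, 2)))
Function('N')(w, x) = Rational(623, 33) (Function('N')(w, x) = Mul(-7, Add(Mul(Pow(Rational(33, 5), -1), Add(2, Rational(33, 5))), -4)) = Mul(-7, Add(Mul(Rational(5, 33), Rational(43, 5)), -4)) = Mul(-7, Add(Rational(43, 33), -4)) = Mul(-7, Rational(-89, 33)) = Rational(623, 33))
Mul(Mul(-28, 47), Function('N')(-6, Function('b')(4))) = Mul(Mul(-28, 47), Rational(623, 33)) = Mul(-1316, Rational(623, 33)) = Rational(-819868, 33)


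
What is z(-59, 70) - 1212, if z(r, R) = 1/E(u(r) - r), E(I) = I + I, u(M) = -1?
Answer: -140591/116 ≈ -1212.0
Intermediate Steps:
E(I) = 2*I
z(r, R) = 1/(-2 - 2*r) (z(r, R) = 1/(2*(-1 - r)) = 1/(-2 - 2*r))
z(-59, 70) - 1212 = -1/(2 + 2*(-59)) - 1212 = -1/(2 - 118) - 1212 = -1/(-116) - 1212 = -1*(-1/116) - 1212 = 1/116 - 1212 = -140591/116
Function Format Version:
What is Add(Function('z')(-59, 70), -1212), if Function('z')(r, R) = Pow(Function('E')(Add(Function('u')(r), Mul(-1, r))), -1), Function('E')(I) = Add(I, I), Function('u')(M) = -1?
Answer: Rational(-140591, 116) ≈ -1212.0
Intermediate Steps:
Function('E')(I) = Mul(2, I)
Function('z')(r, R) = Pow(Add(-2, Mul(-2, r)), -1) (Function('z')(r, R) = Pow(Mul(2, Add(-1, Mul(-1, r))), -1) = Pow(Add(-2, Mul(-2, r)), -1))
Add(Function('z')(-59, 70), -1212) = Add(Mul(-1, Pow(Add(2, Mul(2, -59)), -1)), -1212) = Add(Mul(-1, Pow(Add(2, -118), -1)), -1212) = Add(Mul(-1, Pow(-116, -1)), -1212) = Add(Mul(-1, Rational(-1, 116)), -1212) = Add(Rational(1, 116), -1212) = Rational(-140591, 116)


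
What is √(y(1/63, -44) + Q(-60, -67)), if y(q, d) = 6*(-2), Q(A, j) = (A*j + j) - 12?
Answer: √3929 ≈ 62.682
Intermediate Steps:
Q(A, j) = -12 + j + A*j (Q(A, j) = (j + A*j) - 12 = -12 + j + A*j)
y(q, d) = -12
√(y(1/63, -44) + Q(-60, -67)) = √(-12 + (-12 - 67 - 60*(-67))) = √(-12 + (-12 - 67 + 4020)) = √(-12 + 3941) = √3929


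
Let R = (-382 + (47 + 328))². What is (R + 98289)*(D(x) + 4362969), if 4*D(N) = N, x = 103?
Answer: 858096355451/2 ≈ 4.2905e+11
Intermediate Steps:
R = 49 (R = (-382 + 375)² = (-7)² = 49)
D(N) = N/4
(R + 98289)*(D(x) + 4362969) = (49 + 98289)*((¼)*103 + 4362969) = 98338*(103/4 + 4362969) = 98338*(17451979/4) = 858096355451/2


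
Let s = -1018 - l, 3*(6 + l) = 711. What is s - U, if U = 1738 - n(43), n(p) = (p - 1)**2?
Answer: -1223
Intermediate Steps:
l = 231 (l = -6 + (1/3)*711 = -6 + 237 = 231)
n(p) = (-1 + p)**2
U = -26 (U = 1738 - (-1 + 43)**2 = 1738 - 1*42**2 = 1738 - 1*1764 = 1738 - 1764 = -26)
s = -1249 (s = -1018 - 1*231 = -1018 - 231 = -1249)
s - U = -1249 - 1*(-26) = -1249 + 26 = -1223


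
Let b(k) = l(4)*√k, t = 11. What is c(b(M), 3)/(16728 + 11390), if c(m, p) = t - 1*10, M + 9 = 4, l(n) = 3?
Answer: 1/28118 ≈ 3.5564e-5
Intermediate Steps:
M = -5 (M = -9 + 4 = -5)
b(k) = 3*√k
c(m, p) = 1 (c(m, p) = 11 - 1*10 = 11 - 10 = 1)
c(b(M), 3)/(16728 + 11390) = 1/(16728 + 11390) = 1/28118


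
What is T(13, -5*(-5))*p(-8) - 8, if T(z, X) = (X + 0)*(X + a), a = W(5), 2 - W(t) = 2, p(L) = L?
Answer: -5008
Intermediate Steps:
W(t) = 0 (W(t) = 2 - 1*2 = 2 - 2 = 0)
a = 0
T(z, X) = X**2 (T(z, X) = (X + 0)*(X + 0) = X*X = X**2)
T(13, -5*(-5))*p(-8) - 8 = (-5*(-5))**2*(-8) - 8 = 25**2*(-8) - 8 = 625*(-8) - 8 = -5000 - 8 = -5008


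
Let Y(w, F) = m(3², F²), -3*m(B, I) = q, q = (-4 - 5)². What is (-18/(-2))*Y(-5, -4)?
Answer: -243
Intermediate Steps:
q = 81 (q = (-9)² = 81)
m(B, I) = -27 (m(B, I) = -⅓*81 = -27)
Y(w, F) = -27
(-18/(-2))*Y(-5, -4) = -18/(-2)*(-27) = -18*(-1)/2*(-27) = -2*(-9/2)*(-27) = 9*(-27) = -243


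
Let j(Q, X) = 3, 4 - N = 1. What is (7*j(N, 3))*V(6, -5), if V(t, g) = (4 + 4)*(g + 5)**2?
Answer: 0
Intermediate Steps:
N = 3 (N = 4 - 1*1 = 4 - 1 = 3)
V(t, g) = 8*(5 + g)**2
(7*j(N, 3))*V(6, -5) = (7*3)*(8*(5 - 5)**2) = 21*(8*0**2) = 21*(8*0) = 21*0 = 0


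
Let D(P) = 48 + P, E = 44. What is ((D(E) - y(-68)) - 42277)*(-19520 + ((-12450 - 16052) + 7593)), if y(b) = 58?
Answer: 1707842247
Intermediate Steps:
((D(E) - y(-68)) - 42277)*(-19520 + ((-12450 - 16052) + 7593)) = (((48 + 44) - 1*58) - 42277)*(-19520 + ((-12450 - 16052) + 7593)) = ((92 - 58) - 42277)*(-19520 + (-28502 + 7593)) = (34 - 42277)*(-19520 - 20909) = -42243*(-40429) = 1707842247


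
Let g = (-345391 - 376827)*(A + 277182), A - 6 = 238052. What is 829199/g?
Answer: -118457/53159371760 ≈ -2.2283e-6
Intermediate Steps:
A = 238058 (A = 6 + 238052 = 238058)
g = -372115602320 (g = (-345391 - 376827)*(238058 + 277182) = -722218*515240 = -372115602320)
829199/g = 829199/(-372115602320) = 829199*(-1/372115602320) = -118457/53159371760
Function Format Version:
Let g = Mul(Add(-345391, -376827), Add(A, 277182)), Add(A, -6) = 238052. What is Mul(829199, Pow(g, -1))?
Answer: Rational(-118457, 53159371760) ≈ -2.2283e-6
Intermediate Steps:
A = 238058 (A = Add(6, 238052) = 238058)
g = -372115602320 (g = Mul(Add(-345391, -376827), Add(238058, 277182)) = Mul(-722218, 515240) = -372115602320)
Mul(829199, Pow(g, -1)) = Mul(829199, Pow(-372115602320, -1)) = Mul(829199, Rational(-1, 372115602320)) = Rational(-118457, 53159371760)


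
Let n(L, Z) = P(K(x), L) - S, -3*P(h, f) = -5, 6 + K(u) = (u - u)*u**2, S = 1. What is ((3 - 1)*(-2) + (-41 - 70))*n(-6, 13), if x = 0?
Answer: -230/3 ≈ -76.667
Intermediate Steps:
K(u) = -6 (K(u) = -6 + (u - u)*u**2 = -6 + 0*u**2 = -6 + 0 = -6)
P(h, f) = 5/3 (P(h, f) = -1/3*(-5) = 5/3)
n(L, Z) = 2/3 (n(L, Z) = 5/3 - 1*1 = 5/3 - 1 = 2/3)
((3 - 1)*(-2) + (-41 - 70))*n(-6, 13) = ((3 - 1)*(-2) + (-41 - 70))*(2/3) = (2*(-2) - 111)*(2/3) = (-4 - 111)*(2/3) = -115*2/3 = -230/3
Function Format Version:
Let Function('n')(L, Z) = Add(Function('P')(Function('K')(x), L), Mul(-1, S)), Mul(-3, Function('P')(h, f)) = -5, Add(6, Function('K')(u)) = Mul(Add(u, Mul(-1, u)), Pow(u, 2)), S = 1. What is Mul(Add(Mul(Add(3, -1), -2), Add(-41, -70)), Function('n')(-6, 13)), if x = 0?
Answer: Rational(-230, 3) ≈ -76.667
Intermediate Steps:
Function('K')(u) = -6 (Function('K')(u) = Add(-6, Mul(Add(u, Mul(-1, u)), Pow(u, 2))) = Add(-6, Mul(0, Pow(u, 2))) = Add(-6, 0) = -6)
Function('P')(h, f) = Rational(5, 3) (Function('P')(h, f) = Mul(Rational(-1, 3), -5) = Rational(5, 3))
Function('n')(L, Z) = Rational(2, 3) (Function('n')(L, Z) = Add(Rational(5, 3), Mul(-1, 1)) = Add(Rational(5, 3), -1) = Rational(2, 3))
Mul(Add(Mul(Add(3, -1), -2), Add(-41, -70)), Function('n')(-6, 13)) = Mul(Add(Mul(Add(3, -1), -2), Add(-41, -70)), Rational(2, 3)) = Mul(Add(Mul(2, -2), -111), Rational(2, 3)) = Mul(Add(-4, -111), Rational(2, 3)) = Mul(-115, Rational(2, 3)) = Rational(-230, 3)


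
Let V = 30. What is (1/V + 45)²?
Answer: 1825201/900 ≈ 2028.0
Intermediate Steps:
(1/V + 45)² = (1/30 + 45)² = (1351/30)² = 1825201/900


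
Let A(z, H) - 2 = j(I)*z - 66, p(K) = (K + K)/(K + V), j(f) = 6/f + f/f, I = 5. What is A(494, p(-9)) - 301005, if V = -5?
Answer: -1499911/5 ≈ -2.9998e+5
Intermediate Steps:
j(f) = 1 + 6/f (j(f) = 6/f + 1 = 1 + 6/f)
p(K) = 2*K/(-5 + K) (p(K) = (K + K)/(K - 5) = (2*K)/(-5 + K) = 2*K/(-5 + K))
A(z, H) = -64 + 11*z/5 (A(z, H) = 2 + (((6 + 5)/5)*z - 66) = 2 + (((⅕)*11)*z - 66) = 2 + (11*z/5 - 66) = 2 + (-66 + 11*z/5) = -64 + 11*z/5)
A(494, p(-9)) - 301005 = (-64 + (11/5)*494) - 301005 = (-64 + 5434/5) - 301005 = 5114/5 - 301005 = -1499911/5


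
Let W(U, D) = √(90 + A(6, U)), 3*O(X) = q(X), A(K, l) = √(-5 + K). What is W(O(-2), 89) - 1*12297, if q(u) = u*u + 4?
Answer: -12297 + √91 ≈ -12287.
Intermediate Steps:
q(u) = 4 + u² (q(u) = u² + 4 = 4 + u²)
O(X) = 4/3 + X²/3 (O(X) = (4 + X²)/3 = 4/3 + X²/3)
W(U, D) = √91 (W(U, D) = √(90 + √(-5 + 6)) = √(90 + √1) = √(90 + 1) = √91)
W(O(-2), 89) - 1*12297 = √91 - 1*12297 = √91 - 12297 = -12297 + √91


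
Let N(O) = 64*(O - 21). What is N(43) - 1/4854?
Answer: 6834431/4854 ≈ 1408.0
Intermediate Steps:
N(O) = -1344 + 64*O (N(O) = 64*(-21 + O) = -1344 + 64*O)
N(43) - 1/4854 = (-1344 + 64*43) - 1/4854 = (-1344 + 2752) - 1*1/4854 = 1408 - 1/4854 = 6834431/4854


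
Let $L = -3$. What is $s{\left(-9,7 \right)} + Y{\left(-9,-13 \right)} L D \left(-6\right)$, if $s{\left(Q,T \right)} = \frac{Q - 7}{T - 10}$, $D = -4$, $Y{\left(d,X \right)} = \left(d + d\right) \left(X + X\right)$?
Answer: $- \frac{101072}{3} \approx -33691.0$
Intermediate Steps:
$Y{\left(d,X \right)} = 4 X d$ ($Y{\left(d,X \right)} = 2 d 2 X = 4 X d$)
$s{\left(Q,T \right)} = \frac{-7 + Q}{-10 + T}$
$s{\left(-9,7 \right)} + Y{\left(-9,-13 \right)} L D \left(-6\right) = \frac{-7 - 9}{-10 + 7} + 4 \left(-13\right) \left(-9\right) \left(-3\right) \left(-4\right) \left(-6\right) = \frac{1}{-3} \left(-16\right) + 468 \cdot 12 \left(-6\right) = \left(- \frac{1}{3}\right) \left(-16\right) + 468 \left(-72\right) = \frac{16}{3} - 33696 = - \frac{101072}{3}$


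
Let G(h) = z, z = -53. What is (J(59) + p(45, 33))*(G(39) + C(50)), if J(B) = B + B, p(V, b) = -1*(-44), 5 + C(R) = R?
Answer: -1296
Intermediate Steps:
C(R) = -5 + R
G(h) = -53
p(V, b) = 44
J(B) = 2*B
(J(59) + p(45, 33))*(G(39) + C(50)) = (2*59 + 44)*(-53 + (-5 + 50)) = (118 + 44)*(-53 + 45) = 162*(-8) = -1296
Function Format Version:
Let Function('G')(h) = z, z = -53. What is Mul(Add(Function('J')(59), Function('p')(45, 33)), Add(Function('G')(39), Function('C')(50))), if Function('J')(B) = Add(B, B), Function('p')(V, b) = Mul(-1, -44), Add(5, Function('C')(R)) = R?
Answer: -1296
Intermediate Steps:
Function('C')(R) = Add(-5, R)
Function('G')(h) = -53
Function('p')(V, b) = 44
Function('J')(B) = Mul(2, B)
Mul(Add(Function('J')(59), Function('p')(45, 33)), Add(Function('G')(39), Function('C')(50))) = Mul(Add(Mul(2, 59), 44), Add(-53, Add(-5, 50))) = Mul(Add(118, 44), Add(-53, 45)) = Mul(162, -8) = -1296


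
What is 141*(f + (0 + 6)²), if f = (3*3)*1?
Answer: 6345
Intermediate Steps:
f = 9 (f = 9*1 = 9)
141*(f + (0 + 6)²) = 141*(9 + (0 + 6)²) = 141*(9 + 6²) = 141*(9 + 36) = 141*45 = 6345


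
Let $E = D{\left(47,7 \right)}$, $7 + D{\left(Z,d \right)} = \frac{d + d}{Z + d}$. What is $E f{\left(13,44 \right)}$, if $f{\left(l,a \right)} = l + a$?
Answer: $- \frac{3458}{9} \approx -384.22$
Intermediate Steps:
$f{\left(l,a \right)} = a + l$
$D{\left(Z,d \right)} = -7 + \frac{2 d}{Z + d}$ ($D{\left(Z,d \right)} = -7 + \frac{d + d}{Z + d} = -7 + \frac{2 d}{Z + d}$)
$E = - \frac{182}{27}$ ($E = \frac{\left(-7\right) 47 - 35}{47 + 7} = \frac{-329 - 35}{54} = \frac{1}{54} \left(-364\right) = - \frac{182}{27} \approx -6.7407$)
$E f{\left(13,44 \right)} = - \frac{182 \left(44 + 13\right)}{27} = \left(- \frac{182}{27}\right) 57 = - \frac{3458}{9}$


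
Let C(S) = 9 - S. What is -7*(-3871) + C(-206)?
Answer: 27312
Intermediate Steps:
-7*(-3871) + C(-206) = -7*(-3871) + (9 - 1*(-206)) = 27097 + (9 + 206) = 27097 + 215 = 27312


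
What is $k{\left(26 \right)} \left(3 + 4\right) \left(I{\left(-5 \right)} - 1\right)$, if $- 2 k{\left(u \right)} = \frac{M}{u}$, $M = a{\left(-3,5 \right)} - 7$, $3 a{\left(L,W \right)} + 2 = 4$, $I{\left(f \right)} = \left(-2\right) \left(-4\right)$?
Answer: $\frac{931}{156} \approx 5.9679$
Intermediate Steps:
$I{\left(f \right)} = 8$
$a{\left(L,W \right)} = \frac{2}{3}$ ($a{\left(L,W \right)} = - \frac{2}{3} + \frac{1}{3} \cdot 4 = - \frac{2}{3} + \frac{4}{3} = \frac{2}{3}$)
$M = - \frac{19}{3}$ ($M = \frac{2}{3} - 7 = - \frac{19}{3} \approx -6.3333$)
$k{\left(u \right)} = \frac{19}{6 u}$ ($k{\left(u \right)} = - \frac{\left(- \frac{19}{3}\right) \frac{1}{u}}{2} = \frac{19}{6 u}$)
$k{\left(26 \right)} \left(3 + 4\right) \left(I{\left(-5 \right)} - 1\right) = \frac{19}{6 \cdot 26} \left(3 + 4\right) \left(8 - 1\right) = \frac{19}{6} \cdot \frac{1}{26} \cdot 7 \cdot 7 = \frac{19}{156} \cdot 49 = \frac{931}{156}$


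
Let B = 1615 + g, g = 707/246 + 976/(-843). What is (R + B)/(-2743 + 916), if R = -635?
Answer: -7540235/14032578 ≈ -0.53734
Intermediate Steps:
g = 39545/23042 (g = 707*(1/246) + 976*(-1/843) = 707/246 - 976/843 = 39545/23042 ≈ 1.7162)
B = 37252375/23042 (B = 1615 + 39545/23042 = 37252375/23042 ≈ 1616.7)
(R + B)/(-2743 + 916) = (-635 + 37252375/23042)/(-2743 + 916) = (22620705/23042)/(-1827) = (22620705/23042)*(-1/1827) = -7540235/14032578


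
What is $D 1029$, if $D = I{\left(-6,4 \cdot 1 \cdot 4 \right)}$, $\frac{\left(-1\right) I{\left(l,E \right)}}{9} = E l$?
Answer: $889056$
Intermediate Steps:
$I{\left(l,E \right)} = - 9 E l$
$D = 864$ ($D = \left(-9\right) 4 \cdot 1 \cdot 4 \left(-6\right) = \left(-9\right) 4 \cdot 4 \left(-6\right) = \left(-9\right) 16 \left(-6\right) = 864$)
$D 1029 = 864 \cdot 1029 = 889056$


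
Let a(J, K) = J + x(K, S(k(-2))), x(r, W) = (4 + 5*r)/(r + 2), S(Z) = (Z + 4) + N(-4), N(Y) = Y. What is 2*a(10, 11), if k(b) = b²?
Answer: 378/13 ≈ 29.077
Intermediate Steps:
S(Z) = Z (S(Z) = (Z + 4) - 4 = (4 + Z) - 4 = Z)
x(r, W) = (4 + 5*r)/(2 + r)
a(J, K) = J + (4 + 5*K)/(2 + K)
2*a(10, 11) = 2*((4 + 5*11 + 10*(2 + 11))/(2 + 11)) = 2*((4 + 55 + 10*13)/13) = 2*((4 + 55 + 130)/13) = 2*((1/13)*189) = 2*(189/13) = 378/13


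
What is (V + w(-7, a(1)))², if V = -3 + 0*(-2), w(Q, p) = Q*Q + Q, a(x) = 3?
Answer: 1521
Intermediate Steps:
w(Q, p) = Q + Q² (w(Q, p) = Q² + Q = Q + Q²)
V = -3 (V = -3 + 0 = -3)
(V + w(-7, a(1)))² = (-3 - 7*(1 - 7))² = (-3 - 7*(-6))² = (-3 + 42)² = 39² = 1521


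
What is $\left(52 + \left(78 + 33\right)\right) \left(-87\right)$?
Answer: $-14181$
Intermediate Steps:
$\left(52 + \left(78 + 33\right)\right) \left(-87\right) = \left(52 + 111\right) \left(-87\right) = 163 \left(-87\right) = -14181$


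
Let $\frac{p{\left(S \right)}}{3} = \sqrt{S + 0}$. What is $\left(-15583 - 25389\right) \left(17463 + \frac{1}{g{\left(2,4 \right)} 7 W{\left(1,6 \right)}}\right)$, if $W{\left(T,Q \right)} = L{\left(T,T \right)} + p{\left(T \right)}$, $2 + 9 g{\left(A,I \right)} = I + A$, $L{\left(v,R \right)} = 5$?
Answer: $- \frac{40067758203}{56} \approx -7.155 \cdot 10^{8}$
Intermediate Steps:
$g{\left(A,I \right)} = - \frac{2}{9} + \frac{A}{9} + \frac{I}{9}$ ($g{\left(A,I \right)} = - \frac{2}{9} + \frac{I + A}{9} = - \frac{2}{9} + \frac{A + I}{9} = - \frac{2}{9} + \left(\frac{A}{9} + \frac{I}{9}\right) = - \frac{2}{9} + \frac{A}{9} + \frac{I}{9}$)
$p{\left(S \right)} = 3 \sqrt{S}$ ($p{\left(S \right)} = 3 \sqrt{S + 0} = 3 \sqrt{S}$)
$W{\left(T,Q \right)} = 5 + 3 \sqrt{T}$
$\left(-15583 - 25389\right) \left(17463 + \frac{1}{g{\left(2,4 \right)} 7 W{\left(1,6 \right)}}\right) = \left(-15583 - 25389\right) \left(17463 + \frac{1}{\left(- \frac{2}{9} + \frac{1}{9} \cdot 2 + \frac{1}{9} \cdot 4\right) 7 \left(5 + 3 \sqrt{1}\right)}\right) = - 40972 \left(17463 + \frac{1}{\left(- \frac{2}{9} + \frac{2}{9} + \frac{4}{9}\right) 7 \left(5 + 3 \cdot 1\right)}\right) = - 40972 \left(17463 + \frac{1}{\frac{4}{9} \cdot 7 \left(5 + 3\right)}\right) = - 40972 \left(17463 + \frac{1}{\frac{28}{9} \cdot 8}\right) = - 40972 \left(17463 + \frac{1}{\frac{224}{9}}\right) = - 40972 \left(17463 + \frac{9}{224}\right) = \left(-40972\right) \frac{3911721}{224} = - \frac{40067758203}{56}$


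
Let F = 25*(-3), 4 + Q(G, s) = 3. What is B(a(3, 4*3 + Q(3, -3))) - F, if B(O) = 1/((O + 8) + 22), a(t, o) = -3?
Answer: 2026/27 ≈ 75.037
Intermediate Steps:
Q(G, s) = -1 (Q(G, s) = -4 + 3 = -1)
F = -75
B(O) = 1/(30 + O) (B(O) = 1/((8 + O) + 22) = 1/(30 + O))
B(a(3, 4*3 + Q(3, -3))) - F = 1/(30 - 3) - 1*(-75) = 1/27 + 75 = 2026/27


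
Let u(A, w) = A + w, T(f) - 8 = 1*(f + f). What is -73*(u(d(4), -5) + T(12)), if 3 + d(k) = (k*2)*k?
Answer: -4088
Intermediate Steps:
d(k) = -3 + 2*k² (d(k) = -3 + (k*2)*k = -3 + (2*k)*k = -3 + 2*k²)
T(f) = 8 + 2*f (T(f) = 8 + 1*(f + f) = 8 + 1*(2*f) = 8 + 2*f)
-73*(u(d(4), -5) + T(12)) = -73*(((-3 + 2*4²) - 5) + (8 + 2*12)) = -73*(((-3 + 2*16) - 5) + (8 + 24)) = -73*(((-3 + 32) - 5) + 32) = -73*((29 - 5) + 32) = -73*(24 + 32) = -73*56 = -4088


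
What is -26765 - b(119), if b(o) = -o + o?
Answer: -26765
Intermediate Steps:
b(o) = 0
-26765 - b(119) = -26765 - 1*0 = -26765 + 0 = -26765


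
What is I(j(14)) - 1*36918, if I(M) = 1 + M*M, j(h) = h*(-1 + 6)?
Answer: -32017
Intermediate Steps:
j(h) = 5*h (j(h) = h*5 = 5*h)
I(M) = 1 + M²
I(j(14)) - 1*36918 = (1 + (5*14)²) - 1*36918 = (1 + 70²) - 36918 = (1 + 4900) - 36918 = 4901 - 36918 = -32017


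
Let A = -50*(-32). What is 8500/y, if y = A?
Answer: 85/16 ≈ 5.3125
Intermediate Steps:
A = 1600
y = 1600
8500/y = 8500/1600 = 8500*(1/1600) = 85/16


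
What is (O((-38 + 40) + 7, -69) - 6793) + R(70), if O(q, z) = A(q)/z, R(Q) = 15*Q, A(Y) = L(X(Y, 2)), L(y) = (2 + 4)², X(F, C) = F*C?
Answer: -132101/23 ≈ -5743.5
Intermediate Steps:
X(F, C) = C*F
L(y) = 36 (L(y) = 6² = 36)
A(Y) = 36
O(q, z) = 36/z
(O((-38 + 40) + 7, -69) - 6793) + R(70) = (36/(-69) - 6793) + 15*70 = (36*(-1/69) - 6793) + 1050 = (-12/23 - 6793) + 1050 = -156251/23 + 1050 = -132101/23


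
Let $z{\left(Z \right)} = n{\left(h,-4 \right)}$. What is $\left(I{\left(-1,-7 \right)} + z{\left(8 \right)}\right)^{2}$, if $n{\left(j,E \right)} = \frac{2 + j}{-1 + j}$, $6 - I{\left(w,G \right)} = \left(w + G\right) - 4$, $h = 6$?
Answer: $\frac{9604}{25} \approx 384.16$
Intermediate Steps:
$I{\left(w,G \right)} = 10 - G - w$ ($I{\left(w,G \right)} = 6 - \left(\left(w + G\right) - 4\right) = 6 - \left(\left(G + w\right) - 4\right) = 6 - \left(-4 + G + w\right) = 10 - G - w$)
$n{\left(j,E \right)} = \frac{2 + j}{-1 + j}$
$z{\left(Z \right)} = \frac{8}{5}$ ($z{\left(Z \right)} = \frac{2 + 6}{-1 + 6} = \frac{1}{5} \cdot 8 = \frac{8}{5}$)
$\left(I{\left(-1,-7 \right)} + z{\left(8 \right)}\right)^{2} = \left(\left(10 - -7 - -1\right) + \frac{8}{5}\right)^{2} = \left(\left(10 + 7 + 1\right) + \frac{8}{5}\right)^{2} = \left(18 + \frac{8}{5}\right)^{2} = \left(\frac{98}{5}\right)^{2} = \frac{9604}{25}$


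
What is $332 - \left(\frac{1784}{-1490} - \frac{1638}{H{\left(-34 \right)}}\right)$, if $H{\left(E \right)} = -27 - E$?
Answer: $\frac{422562}{745} \approx 567.2$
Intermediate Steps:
$332 - \left(\frac{1784}{-1490} - \frac{1638}{H{\left(-34 \right)}}\right) = 332 - \left(\frac{1784}{-1490} - \frac{1638}{-27 - -34}\right) = 332 - \left(1784 \left(- \frac{1}{1490}\right) - \frac{1638}{-27 + 34}\right) = 332 - \left(- \frac{892}{745} - \frac{1638}{7}\right) = 332 - \left(- \frac{892}{745} - 234\right) = 332 - - \frac{175222}{745} = 332 + \frac{175222}{745} = \frac{422562}{745}$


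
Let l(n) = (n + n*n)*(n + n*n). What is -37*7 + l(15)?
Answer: 57341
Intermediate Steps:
l(n) = (n + n²)² (l(n) = (n + n²)*(n + n²) = (n + n²)²)
-37*7 + l(15) = -37*7 + 15²*(1 + 15)² = -259 + 225*16² = -259 + 225*256 = -259 + 57600 = 57341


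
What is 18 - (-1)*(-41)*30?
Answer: -1212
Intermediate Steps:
18 - (-1)*(-41)*30 = 18 - 1*41*30 = 18 - 41*30 = 18 - 1230 = -1212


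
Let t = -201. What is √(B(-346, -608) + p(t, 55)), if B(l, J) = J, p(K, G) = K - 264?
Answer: I*√1073 ≈ 32.757*I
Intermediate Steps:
p(K, G) = -264 + K
√(B(-346, -608) + p(t, 55)) = √(-608 + (-264 - 201)) = √(-608 - 465) = √(-1073) = I*√1073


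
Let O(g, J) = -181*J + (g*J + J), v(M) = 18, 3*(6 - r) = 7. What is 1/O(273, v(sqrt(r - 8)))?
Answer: 1/1674 ≈ 0.00059737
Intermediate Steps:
r = 11/3 (r = 6 - 1/3*7 = 6 - 7/3 = 11/3 ≈ 3.6667)
O(g, J) = -180*J + J*g (O(g, J) = -181*J + (J*g + J) = -181*J + (J + J*g) = -180*J + J*g)
1/O(273, v(sqrt(r - 8))) = 1/(18*(-180 + 273)) = 1/(18*93) = 1/1674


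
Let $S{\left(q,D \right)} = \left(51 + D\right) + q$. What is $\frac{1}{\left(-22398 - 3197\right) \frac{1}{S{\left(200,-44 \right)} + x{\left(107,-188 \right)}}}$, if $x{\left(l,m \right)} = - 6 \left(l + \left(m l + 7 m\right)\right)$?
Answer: $- \frac{128157}{25595} \approx -5.0071$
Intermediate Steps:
$x{\left(l,m \right)} = - 42 m - 6 l - 6 l m$ ($x{\left(l,m \right)} = - 6 \left(l + \left(l m + 7 m\right)\right) = - 6 \left(l + \left(7 m + l m\right)\right) = - 6 \left(l + 7 m + l m\right) = - 42 m - 6 l - 6 l m$)
$S{\left(q,D \right)} = 51 + D + q$
$\frac{1}{\left(-22398 - 3197\right) \frac{1}{S{\left(200,-44 \right)} + x{\left(107,-188 \right)}}} = \frac{1}{\left(-22398 - 3197\right) \frac{1}{\left(51 - 44 + 200\right) - \left(-7254 - 120696\right)}} = \frac{1}{\left(-25595\right) \frac{1}{207 + \left(7896 - 642 + 120696\right)}} = \frac{1}{\left(-25595\right) \frac{1}{207 + 127950}} = \frac{1}{\left(-25595\right) \frac{1}{128157}} = \frac{1}{- \frac{25595}{128157}} = - \frac{128157}{25595}$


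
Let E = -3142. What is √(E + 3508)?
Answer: √366 ≈ 19.131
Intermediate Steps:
√(E + 3508) = √(-3142 + 3508) = √366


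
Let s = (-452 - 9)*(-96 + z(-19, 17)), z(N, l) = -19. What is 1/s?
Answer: 1/53015 ≈ 1.8863e-5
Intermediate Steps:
s = 53015 (s = (-452 - 9)*(-96 - 19) = -461*(-115) = 53015)
1/s = 1/53015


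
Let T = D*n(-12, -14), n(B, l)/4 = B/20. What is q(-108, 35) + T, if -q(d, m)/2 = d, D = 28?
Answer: 744/5 ≈ 148.80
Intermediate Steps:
n(B, l) = B/5 (n(B, l) = 4*(B/20) = B/5)
q(d, m) = -2*d
T = -336/5 (T = 28*((⅕)*(-12)) = 28*(-12/5) = -336/5 ≈ -67.200)
q(-108, 35) + T = -2*(-108) - 336/5 = 216 - 336/5 = 744/5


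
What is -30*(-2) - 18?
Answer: 42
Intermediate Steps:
-30*(-2) - 18 = 60 - 18 = 42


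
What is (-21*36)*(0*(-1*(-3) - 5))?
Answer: 0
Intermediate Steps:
(-21*36)*(0*(-1*(-3) - 5)) = -0*(3 - 5) = -0*(-2) = -756*0 = 0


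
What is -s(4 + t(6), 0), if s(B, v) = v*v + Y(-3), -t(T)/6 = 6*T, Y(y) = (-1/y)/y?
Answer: ⅑ ≈ 0.11111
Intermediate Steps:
Y(y) = -1/y²
t(T) = -36*T
s(B, v) = -⅑ + v² (s(B, v) = v*v - 1/(-3)² = v² - 1*⅑ = v² - ⅑ = -⅑ + v²)
-s(4 + t(6), 0) = -(-⅑ + 0²) = -(-⅑ + 0) = -1*(-⅑) = ⅑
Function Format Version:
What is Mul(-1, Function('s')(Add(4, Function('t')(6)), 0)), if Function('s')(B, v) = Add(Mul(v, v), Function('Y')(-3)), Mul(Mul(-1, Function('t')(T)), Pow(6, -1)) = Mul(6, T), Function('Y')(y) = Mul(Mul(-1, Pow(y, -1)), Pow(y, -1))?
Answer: Rational(1, 9) ≈ 0.11111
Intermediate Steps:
Function('Y')(y) = Mul(-1, Pow(y, -2))
Function('t')(T) = Mul(-36, T) (Function('t')(T) = Mul(-6, Mul(6, T)) = Mul(-36, T))
Function('s')(B, v) = Add(Rational(-1, 9), Pow(v, 2)) (Function('s')(B, v) = Add(Mul(v, v), Mul(-1, Pow(-3, -2))) = Add(Pow(v, 2), Mul(-1, Rational(1, 9))) = Add(Pow(v, 2), Rational(-1, 9)) = Add(Rational(-1, 9), Pow(v, 2)))
Mul(-1, Function('s')(Add(4, Function('t')(6)), 0)) = Mul(-1, Add(Rational(-1, 9), Pow(0, 2))) = Mul(-1, Add(Rational(-1, 9), 0)) = Mul(-1, Rational(-1, 9)) = Rational(1, 9)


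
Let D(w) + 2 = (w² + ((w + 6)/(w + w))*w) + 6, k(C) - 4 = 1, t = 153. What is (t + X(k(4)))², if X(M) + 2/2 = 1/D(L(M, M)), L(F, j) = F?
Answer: 110040100/4761 ≈ 23113.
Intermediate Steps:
k(C) = 5 (k(C) = 4 + 1 = 5)
D(w) = 7 + w² + w/2 (D(w) = -2 + ((w² + ((w + 6)/(w + w))*w) + 6) = -2 + ((w² + ((6 + w)/((2*w)))*w) + 6) = -2 + ((w² + ((6 + w)*(1/(2*w)))*w) + 6) = -2 + ((w² + ((6 + w)/(2*w))*w) + 6) = -2 + ((w² + (3 + w/2)) + 6) = -2 + ((3 + w² + w/2) + 6) = -2 + (9 + w² + w/2) = 7 + w² + w/2)
X(M) = -1 + 1/(7 + M² + M/2)
(t + X(k(4)))² = (153 + (-12 - 1*5 - 2*5²)/(14 + 5 + 2*5²))² = (153 + (-12 - 5 - 2*25)/(14 + 5 + 2*25))² = (153 + (-12 - 5 - 50)/(14 + 5 + 50))² = (153 - 67/69)² = (10490/69)² = 110040100/4761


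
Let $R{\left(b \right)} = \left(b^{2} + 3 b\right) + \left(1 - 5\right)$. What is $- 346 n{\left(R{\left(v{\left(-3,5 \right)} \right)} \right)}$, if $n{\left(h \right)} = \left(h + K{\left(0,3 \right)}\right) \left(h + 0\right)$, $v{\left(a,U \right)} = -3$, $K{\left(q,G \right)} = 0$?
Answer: $-5536$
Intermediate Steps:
$R{\left(b \right)} = -4 + b^{2} + 3 b$ ($R{\left(b \right)} = \left(b^{2} + 3 b\right) - 4 = -4 + b^{2} + 3 b$)
$n{\left(h \right)} = h^{2}$ ($n{\left(h \right)} = \left(h + 0\right) \left(h + 0\right) = h h = h^{2}$)
$- 346 n{\left(R{\left(v{\left(-3,5 \right)} \right)} \right)} = - 346 \left(-4 + \left(-3\right)^{2} + 3 \left(-3\right)\right)^{2} = - 346 \left(-4 + 9 - 9\right)^{2} = - 346 \left(-4\right)^{2} = \left(-346\right) 16 = -5536$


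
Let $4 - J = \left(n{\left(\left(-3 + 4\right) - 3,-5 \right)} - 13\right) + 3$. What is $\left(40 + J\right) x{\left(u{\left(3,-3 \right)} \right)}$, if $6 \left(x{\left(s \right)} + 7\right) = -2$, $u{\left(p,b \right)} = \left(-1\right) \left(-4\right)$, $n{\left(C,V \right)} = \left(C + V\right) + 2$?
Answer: $- \frac{1298}{3} \approx -432.67$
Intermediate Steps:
$n{\left(C,V \right)} = 2 + C + V$
$u{\left(p,b \right)} = 4$
$x{\left(s \right)} = - \frac{22}{3}$ ($x{\left(s \right)} = -7 + \frac{1}{6} \left(-2\right) = -7 - \frac{1}{3} = - \frac{22}{3}$)
$J = 19$ ($J = 4 - \left(\left(\left(2 + \left(\left(-3 + 4\right) - 3\right) - 5\right) - 13\right) + 3\right) = 4 - \left(\left(\left(2 + \left(1 - 3\right) - 5\right) - 13\right) + 3\right) = 4 - \left(\left(\left(2 - 2 - 5\right) - 13\right) + 3\right) = 4 - \left(\left(-5 - 13\right) + 3\right) = 4 - \left(-18 + 3\right) = 4 - -15 = 4 + 15 = 19$)
$\left(40 + J\right) x{\left(u{\left(3,-3 \right)} \right)} = \left(40 + 19\right) \left(- \frac{22}{3}\right) = 59 \left(- \frac{22}{3}\right) = - \frac{1298}{3}$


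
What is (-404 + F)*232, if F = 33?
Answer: -86072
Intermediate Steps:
(-404 + F)*232 = (-404 + 33)*232 = -371*232 = -86072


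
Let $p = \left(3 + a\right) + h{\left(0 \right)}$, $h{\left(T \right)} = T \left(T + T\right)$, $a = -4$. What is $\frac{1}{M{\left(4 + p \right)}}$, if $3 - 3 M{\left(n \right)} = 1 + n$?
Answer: $-3$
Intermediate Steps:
$h{\left(T \right)} = 2 T^{2}$ ($h{\left(T \right)} = T 2 T = 2 T^{2}$)
$p = -1$ ($p = \left(3 - 4\right) + 2 \cdot 0^{2} = -1 + 2 \cdot 0 = -1 + 0 = -1$)
$M{\left(n \right)} = \frac{2}{3} - \frac{n}{3}$ ($M{\left(n \right)} = 1 - \frac{1 + n}{3} = 1 - \left(\frac{1}{3} + \frac{n}{3}\right) = \frac{2}{3} - \frac{n}{3}$)
$\frac{1}{M{\left(4 + p \right)}} = \frac{1}{\frac{2}{3} - \frac{4 - 1}{3}} = \frac{1}{\frac{2}{3} - 1} = \frac{1}{- \frac{1}{3}} = -3$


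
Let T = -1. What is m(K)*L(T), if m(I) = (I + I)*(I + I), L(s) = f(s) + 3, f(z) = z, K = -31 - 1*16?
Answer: 17672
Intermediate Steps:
K = -47 (K = -31 - 16 = -47)
L(s) = 3 + s (L(s) = s + 3 = 3 + s)
m(I) = 4*I² (m(I) = (2*I)*(2*I) = 4*I²)
m(K)*L(T) = (4*(-47)²)*(3 - 1) = (4*2209)*2 = 8836*2 = 17672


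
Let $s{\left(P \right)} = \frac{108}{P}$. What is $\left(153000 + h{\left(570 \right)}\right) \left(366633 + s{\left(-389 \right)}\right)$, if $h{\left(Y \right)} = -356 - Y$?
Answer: $\frac{21688813497546}{389} \approx 5.5755 \cdot 10^{10}$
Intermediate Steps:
$\left(153000 + h{\left(570 \right)}\right) \left(366633 + s{\left(-389 \right)}\right) = \left(153000 - 926\right) \left(366633 + \frac{108}{-389}\right) = \left(153000 - 926\right) \left(366633 + 108 \left(- \frac{1}{389}\right)\right) = \left(153000 - 926\right) \left(366633 - \frac{108}{389}\right) = 152074 \cdot \frac{142620129}{389} = \frac{21688813497546}{389}$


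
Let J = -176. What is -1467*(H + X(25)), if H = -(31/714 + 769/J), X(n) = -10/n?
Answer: -603113529/104720 ≈ -5759.3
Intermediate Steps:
H = 271805/62832 (H = -(31/714 + 769/(-176)) = -(31*(1/714) + 769*(-1/176)) = -(31/714 - 769/176) = -1*(-271805/62832) = 271805/62832 ≈ 4.3259)
-1467*(H + X(25)) = -1467*(271805/62832 - 10/25) = -1467*(271805/62832 - 10*1/25) = -1467*(271805/62832 - 2/5) = -1467*1233361/314160 = -603113529/104720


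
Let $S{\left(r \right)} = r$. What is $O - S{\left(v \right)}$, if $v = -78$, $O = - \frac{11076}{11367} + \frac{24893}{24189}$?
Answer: $\frac{216784219}{2777337} \approx 78.055$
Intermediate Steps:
$O = \frac{151933}{2777337}$ ($O = \left(-11076\right) \frac{1}{11367} + 24893 \cdot \frac{1}{24189} = - \frac{3692}{3789} + \frac{2263}{2199} = \frac{151933}{2777337} \approx 0.054705$)
$O - S{\left(v \right)} = \frac{151933}{2777337} - -78 = \frac{151933}{2777337} + 78 = \frac{216784219}{2777337}$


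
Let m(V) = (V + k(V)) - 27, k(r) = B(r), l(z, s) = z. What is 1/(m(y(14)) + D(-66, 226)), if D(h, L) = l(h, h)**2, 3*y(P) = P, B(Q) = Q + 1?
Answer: 3/13018 ≈ 0.00023045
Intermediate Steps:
B(Q) = 1 + Q
y(P) = P/3
k(r) = 1 + r
m(V) = -26 + 2*V (m(V) = (V + (1 + V)) - 27 = (1 + 2*V) - 27 = -26 + 2*V)
D(h, L) = h**2
1/(m(y(14)) + D(-66, 226)) = 1/((-26 + 2*((1/3)*14)) + (-66)**2) = 1/((-26 + 2*(14/3)) + 4356) = 1/((-26 + 28/3) + 4356) = 1/(-50/3 + 4356) = 1/(13018/3) = 3/13018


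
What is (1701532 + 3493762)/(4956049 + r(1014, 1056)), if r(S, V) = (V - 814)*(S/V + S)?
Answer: 41562352/41613355 ≈ 0.99877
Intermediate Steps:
r(S, V) = (-814 + V)*(S + S/V)
(1701532 + 3493762)/(4956049 + r(1014, 1056)) = (1701532 + 3493762)/(4956049 + 1014*(-814 + 1056*(-813 + 1056))/1056) = 5195294/(4956049 + 1014*(1/1056)*(-814 + 1056*243)) = 5195294/(4956049 + 1014*(1/1056)*(-814 + 256608)) = 5195294/(4956049 + 1014*(1/1056)*255794) = 5195294/(4956049 + 1964963/8) = 5195294/(41613355/8) = 5195294*(8/41613355) = 41562352/41613355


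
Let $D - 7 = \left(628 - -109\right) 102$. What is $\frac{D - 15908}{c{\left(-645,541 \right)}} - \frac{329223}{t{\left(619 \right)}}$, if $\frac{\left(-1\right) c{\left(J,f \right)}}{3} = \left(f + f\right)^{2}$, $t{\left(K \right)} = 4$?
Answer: $- \frac{144536004931}{1756086} \approx -82306.0$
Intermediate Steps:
$D = 75181$ ($D = 7 + \left(628 - -109\right) 102 = 7 + \left(628 + 109\right) 102 = 7 + 737 \cdot 102 = 7 + 75174 = 75181$)
$c{\left(J,f \right)} = - 12 f^{2}$ ($c{\left(J,f \right)} = - 3 \left(f + f\right)^{2} = - 3 \left(2 f\right)^{2} = - 3 \cdot 4 f^{2} = - 12 f^{2}$)
$\frac{D - 15908}{c{\left(-645,541 \right)}} - \frac{329223}{t{\left(619 \right)}} = \frac{75181 - 15908}{\left(-12\right) 541^{2}} - \frac{329223}{4} = \frac{59273}{\left(-12\right) 292681} - \frac{329223}{4} = \frac{59273}{-3512172} - \frac{329223}{4} = 59273 \left(- \frac{1}{3512172}\right) - \frac{329223}{4} = - \frac{59273}{3512172} - \frac{329223}{4} = - \frac{144536004931}{1756086}$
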